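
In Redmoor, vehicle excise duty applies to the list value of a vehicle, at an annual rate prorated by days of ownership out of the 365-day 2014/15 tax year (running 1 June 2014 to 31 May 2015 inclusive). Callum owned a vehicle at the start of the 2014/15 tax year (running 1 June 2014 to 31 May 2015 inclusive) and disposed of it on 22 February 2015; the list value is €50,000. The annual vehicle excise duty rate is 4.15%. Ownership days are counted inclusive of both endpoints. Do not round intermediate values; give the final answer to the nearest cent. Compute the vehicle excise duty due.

Days held (1 June 2014 – 22 February 2015): 267 out of 365
Tax = €50,000 × 4.15% × 267/365 = €1,517.8767

€1,517.88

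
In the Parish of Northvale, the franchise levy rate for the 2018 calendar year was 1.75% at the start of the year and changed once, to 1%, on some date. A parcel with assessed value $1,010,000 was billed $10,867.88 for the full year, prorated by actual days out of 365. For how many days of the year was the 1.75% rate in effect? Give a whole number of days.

37 days

Let d = days at the first rate; then 365 − d days at the second rate.
$1,010,000 × [1.75%·d + 1%·(365−d)] / 365 = $10,867.88
Solving gives d = 37, so the new rate took effect on 7 February 2018.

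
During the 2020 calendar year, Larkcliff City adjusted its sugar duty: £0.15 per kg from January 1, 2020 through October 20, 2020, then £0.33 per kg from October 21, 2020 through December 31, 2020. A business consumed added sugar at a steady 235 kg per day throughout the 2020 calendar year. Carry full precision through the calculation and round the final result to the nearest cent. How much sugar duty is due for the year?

January 1 – October 20, 2020: 294 days × 235 kg/day = 69,090 kg at £0.15/kg → £10363.50
October 21 – December 31, 2020: 72 days × 235 kg/day = 16,920 kg at £0.33/kg → £5583.60

£15947.10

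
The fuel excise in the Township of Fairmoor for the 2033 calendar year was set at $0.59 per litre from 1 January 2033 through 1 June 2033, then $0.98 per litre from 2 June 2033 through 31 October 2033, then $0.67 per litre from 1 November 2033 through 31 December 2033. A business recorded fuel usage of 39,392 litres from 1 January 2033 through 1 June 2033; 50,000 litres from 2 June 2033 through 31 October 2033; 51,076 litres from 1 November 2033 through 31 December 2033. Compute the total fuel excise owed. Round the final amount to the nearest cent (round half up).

$106,462.20

1 January – 1 June 2033: 39,392 litres at $0.59/litre → $23,241.28
2 June – 31 October 2033: 50,000 litres at $0.98/litre → $49,000.00
1 November – 31 December 2033: 51,076 litres at $0.67/litre → $34,220.92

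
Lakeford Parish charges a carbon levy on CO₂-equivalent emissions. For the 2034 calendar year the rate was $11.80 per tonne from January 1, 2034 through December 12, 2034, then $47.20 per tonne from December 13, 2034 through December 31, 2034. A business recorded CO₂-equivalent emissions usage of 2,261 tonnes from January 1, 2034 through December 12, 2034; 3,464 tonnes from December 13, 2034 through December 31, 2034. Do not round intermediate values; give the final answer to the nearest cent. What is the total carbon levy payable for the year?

$190,180.60

January 1 – December 12, 2034: 2,261 tonnes at $11.80/tonne → $26,679.80
December 13 – December 31, 2034: 3,464 tonnes at $47.20/tonne → $163,500.80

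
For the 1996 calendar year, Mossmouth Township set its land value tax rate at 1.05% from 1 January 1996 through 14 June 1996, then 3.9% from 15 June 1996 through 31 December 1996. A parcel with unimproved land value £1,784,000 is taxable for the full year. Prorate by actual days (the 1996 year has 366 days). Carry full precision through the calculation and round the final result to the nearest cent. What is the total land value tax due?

1 January – 14 June 1996: 166 days at 1.05% → £1,784,000 × 1.05% × 166/366 = £8,495.9344
15 June – 31 December 1996: 200 days at 3.9% → £1,784,000 × 3.9% × 200/366 = £38,019.6721
Total = £46,515.6066

£46,515.61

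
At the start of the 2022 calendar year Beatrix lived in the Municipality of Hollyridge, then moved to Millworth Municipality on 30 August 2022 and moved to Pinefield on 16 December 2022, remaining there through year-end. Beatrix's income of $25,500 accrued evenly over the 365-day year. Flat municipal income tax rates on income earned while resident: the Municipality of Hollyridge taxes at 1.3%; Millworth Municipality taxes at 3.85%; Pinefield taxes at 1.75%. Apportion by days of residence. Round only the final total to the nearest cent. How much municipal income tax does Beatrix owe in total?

The Municipality of Hollyridge, 1 January – 29 August 2022: 241 days → $25,500 × 1.3% × 241/365 = $218.8808
Millworth Municipality, 30 August – 15 December 2022: 108 days → $25,500 × 3.85% × 108/365 = $290.4904
Pinefield, 16 December – 31 December 2022: 16 days → $25,500 × 1.75% × 16/365 = $19.5616
Total = $528.9329

$528.93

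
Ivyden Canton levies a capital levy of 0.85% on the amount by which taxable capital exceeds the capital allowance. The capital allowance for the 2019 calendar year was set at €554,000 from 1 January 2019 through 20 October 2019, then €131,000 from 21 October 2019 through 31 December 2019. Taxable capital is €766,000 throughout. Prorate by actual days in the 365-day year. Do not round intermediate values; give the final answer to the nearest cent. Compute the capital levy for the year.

1 January – 20 October 2019: 293 days, exemption €554,000 → (€766,000 − €554,000) × 0.85% × 293/365 = €1,446.5370
21 October – 31 December 2019: 72 days, exemption €131,000 → (€766,000 − €131,000) × 0.85% × 72/365 = €1,064.7123
Total = €2,511.2493

€2,511.25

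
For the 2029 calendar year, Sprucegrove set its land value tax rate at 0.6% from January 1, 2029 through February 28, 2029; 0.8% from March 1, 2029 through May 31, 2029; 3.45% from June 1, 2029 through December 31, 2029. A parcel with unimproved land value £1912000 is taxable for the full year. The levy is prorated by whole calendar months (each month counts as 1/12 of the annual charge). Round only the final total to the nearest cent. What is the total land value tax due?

£44215.00

January 1 – February 28, 2029: 2 months at 0.6% → £1912000 × 0.6% × 2/12 = £1912.0000
March 1 – May 31, 2029: 3 months at 0.8% → £1912000 × 0.8% × 3/12 = £3824.0000
June 1 – December 31, 2029: 7 months at 3.45% → £1912000 × 3.45% × 7/12 = £38479.0000
Total = £44215.0000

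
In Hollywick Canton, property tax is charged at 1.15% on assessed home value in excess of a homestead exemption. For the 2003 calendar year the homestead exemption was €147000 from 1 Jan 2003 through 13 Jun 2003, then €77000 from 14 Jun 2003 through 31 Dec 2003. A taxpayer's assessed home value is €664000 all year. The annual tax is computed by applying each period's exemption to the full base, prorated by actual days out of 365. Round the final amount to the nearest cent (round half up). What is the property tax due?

1 Jan – 13 Jun 2003: 164 days, exemption €147000 → (€664000 − €147000) × 1.15% × 164/365 = €2671.4027
14 Jun – 31 Dec 2003: 201 days, exemption €77000 → (€664000 − €77000) × 1.15% × 201/365 = €3717.3986
Total = €6388.8014

€6388.80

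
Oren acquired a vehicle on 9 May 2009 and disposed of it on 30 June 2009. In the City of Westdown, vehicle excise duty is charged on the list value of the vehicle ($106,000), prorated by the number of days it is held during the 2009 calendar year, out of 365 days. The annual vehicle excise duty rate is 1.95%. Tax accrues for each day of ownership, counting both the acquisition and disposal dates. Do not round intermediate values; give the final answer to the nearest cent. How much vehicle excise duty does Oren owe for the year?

Days held (9 May – 30 June 2009): 53 out of 365
Tax = $106,000 × 1.95% × 53/365 = $300.1397

$300.14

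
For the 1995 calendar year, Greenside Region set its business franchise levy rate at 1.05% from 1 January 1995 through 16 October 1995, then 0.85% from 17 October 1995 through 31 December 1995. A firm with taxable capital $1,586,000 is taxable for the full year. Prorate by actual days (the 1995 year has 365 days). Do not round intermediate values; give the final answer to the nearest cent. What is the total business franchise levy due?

$15,992.53

1 January – 16 October 1995: 289 days at 1.05% → $1,586,000 × 1.05% × 289/365 = $13,185.5260
17 October – 31 December 1995: 76 days at 0.85% → $1,586,000 × 0.85% × 76/365 = $2,807.0027
Total = $15,992.5288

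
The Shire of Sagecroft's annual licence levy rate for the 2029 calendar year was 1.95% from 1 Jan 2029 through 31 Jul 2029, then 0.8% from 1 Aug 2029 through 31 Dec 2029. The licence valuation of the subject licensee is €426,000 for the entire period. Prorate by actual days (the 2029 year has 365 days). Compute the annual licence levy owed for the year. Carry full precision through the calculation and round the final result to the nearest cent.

€6,253.45

1 Jan – 31 Jul 2029: 212 days at 1.95% → €426,000 × 1.95% × 212/365 = €4,824.8877
1 Aug – 31 Dec 2029: 153 days at 0.8% → €426,000 × 0.8% × 153/365 = €1,428.5589
Total = €6,253.4466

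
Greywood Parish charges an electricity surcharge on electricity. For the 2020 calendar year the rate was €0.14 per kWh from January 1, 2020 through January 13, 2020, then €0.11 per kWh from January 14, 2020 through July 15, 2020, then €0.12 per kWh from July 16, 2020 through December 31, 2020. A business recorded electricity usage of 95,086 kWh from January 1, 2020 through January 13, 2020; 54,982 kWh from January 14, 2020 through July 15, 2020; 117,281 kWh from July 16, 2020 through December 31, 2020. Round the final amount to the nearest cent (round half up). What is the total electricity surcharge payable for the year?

€33,433.78

January 1 – January 13, 2020: 95,086 kWh at €0.14/kWh → €13,312.04
January 14 – July 15, 2020: 54,982 kWh at €0.11/kWh → €6,048.02
July 16 – December 31, 2020: 117,281 kWh at €0.12/kWh → €14,073.72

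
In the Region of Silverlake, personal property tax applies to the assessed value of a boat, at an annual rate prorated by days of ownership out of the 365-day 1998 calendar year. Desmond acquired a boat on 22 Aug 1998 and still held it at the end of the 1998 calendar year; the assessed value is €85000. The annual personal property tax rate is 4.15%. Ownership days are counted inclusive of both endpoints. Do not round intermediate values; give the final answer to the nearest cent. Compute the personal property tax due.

Days held (22 Aug – 31 Dec 1998): 132 out of 365
Tax = €85000 × 4.15% × 132/365 = €1275.6986

€1275.70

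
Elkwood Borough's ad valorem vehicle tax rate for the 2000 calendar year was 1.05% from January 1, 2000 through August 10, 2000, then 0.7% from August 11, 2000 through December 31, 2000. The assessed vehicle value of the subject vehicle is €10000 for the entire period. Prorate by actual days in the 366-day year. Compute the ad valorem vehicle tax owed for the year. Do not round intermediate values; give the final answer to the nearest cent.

January 1 – August 10, 2000: 223 days at 1.05% → €10000 × 1.05% × 223/366 = €63.9754
August 11 – December 31, 2000: 143 days at 0.7% → €10000 × 0.7% × 143/366 = €27.3497
Total = €91.3251

€91.33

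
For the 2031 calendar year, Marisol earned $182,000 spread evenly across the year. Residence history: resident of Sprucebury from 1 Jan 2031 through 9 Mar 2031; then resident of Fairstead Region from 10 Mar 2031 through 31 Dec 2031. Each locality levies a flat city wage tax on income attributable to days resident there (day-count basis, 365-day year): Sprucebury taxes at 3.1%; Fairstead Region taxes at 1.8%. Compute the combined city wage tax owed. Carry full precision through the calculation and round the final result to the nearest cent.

$3,716.79

Sprucebury, 1 Jan – 9 Mar 2031: 68 days → $182,000 × 3.1% × 68/365 = $1,051.1123
Fairstead Region, 10 Mar – 31 Dec 2031: 297 days → $182,000 × 1.8% × 297/365 = $2,665.6767
Total = $3,716.7890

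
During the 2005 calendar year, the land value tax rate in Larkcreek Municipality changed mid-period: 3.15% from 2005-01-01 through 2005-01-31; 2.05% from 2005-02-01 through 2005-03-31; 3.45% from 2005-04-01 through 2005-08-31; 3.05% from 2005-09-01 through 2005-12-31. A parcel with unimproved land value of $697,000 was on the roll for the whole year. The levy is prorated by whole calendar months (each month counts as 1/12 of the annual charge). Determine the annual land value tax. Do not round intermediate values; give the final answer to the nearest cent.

2005-01-01 to 2005-01-31: 1 month at 3.15% → $697,000 × 3.15% × 1/12 = $1,829.6250
2005-02-01 to 2005-03-31: 2 months at 2.05% → $697,000 × 2.05% × 2/12 = $2,381.4167
2005-04-01 to 2005-08-31: 5 months at 3.45% → $697,000 × 3.45% × 5/12 = $10,019.3750
2005-09-01 to 2005-12-31: 4 months at 3.05% → $697,000 × 3.05% × 4/12 = $7,086.1667
Total = $21,316.5833

$21,316.58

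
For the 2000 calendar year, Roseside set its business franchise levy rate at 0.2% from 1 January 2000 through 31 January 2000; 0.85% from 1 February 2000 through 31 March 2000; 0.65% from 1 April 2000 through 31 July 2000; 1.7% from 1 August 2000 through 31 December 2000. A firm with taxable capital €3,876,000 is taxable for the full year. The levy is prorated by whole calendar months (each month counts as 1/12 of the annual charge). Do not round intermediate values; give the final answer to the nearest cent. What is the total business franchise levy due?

1 January – 31 January 2000: 1 month at 0.2% → €3,876,000 × 0.2% × 1/12 = €646.0000
1 February – 31 March 2000: 2 months at 0.85% → €3,876,000 × 0.85% × 2/12 = €5,491.0000
1 April – 31 July 2000: 4 months at 0.65% → €3,876,000 × 0.65% × 4/12 = €8,398.0000
1 August – 31 December 2000: 5 months at 1.7% → €3,876,000 × 1.7% × 5/12 = €27,455.0000
Total = €41,990.0000

€41,990.00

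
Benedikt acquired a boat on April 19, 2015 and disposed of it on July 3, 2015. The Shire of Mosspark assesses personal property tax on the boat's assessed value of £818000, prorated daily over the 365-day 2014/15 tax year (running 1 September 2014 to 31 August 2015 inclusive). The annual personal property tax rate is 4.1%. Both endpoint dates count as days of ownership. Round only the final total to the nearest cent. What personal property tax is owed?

Days held (April 19 – July 3, 2015): 76 out of 365
Tax = £818000 × 4.1% × 76/365 = £6983.2548

£6983.25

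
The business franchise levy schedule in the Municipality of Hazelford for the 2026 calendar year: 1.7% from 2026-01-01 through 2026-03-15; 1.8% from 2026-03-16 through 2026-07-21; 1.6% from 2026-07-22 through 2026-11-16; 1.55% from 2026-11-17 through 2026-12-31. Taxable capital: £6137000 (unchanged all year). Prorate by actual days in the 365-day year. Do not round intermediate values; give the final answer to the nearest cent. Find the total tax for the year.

2026-01-01 to 2026-03-15: 74 days at 1.7% → £6137000 × 1.7% × 74/365 = £21151.6329
2026-03-16 to 2026-07-21: 128 days at 1.8% → £6137000 × 1.8% × 128/365 = £38738.7616
2026-07-22 to 2026-11-16: 118 days at 1.6% → £6137000 × 1.6% × 118/365 = £31744.2630
2026-11-17 to 2026-12-31: 45 days at 1.55% → £6137000 × 1.55% × 45/365 = £11727.5548
Total = £103362.2123

£103362.21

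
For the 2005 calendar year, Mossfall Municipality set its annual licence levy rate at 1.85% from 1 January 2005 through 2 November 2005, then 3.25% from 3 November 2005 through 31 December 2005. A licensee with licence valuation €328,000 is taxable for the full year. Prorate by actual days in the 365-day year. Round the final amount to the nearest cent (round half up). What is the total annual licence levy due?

1 January – 2 November 2005: 306 days at 1.85% → €328,000 × 1.85% × 306/365 = €5,087.1452
3 November – 31 December 2005: 59 days at 3.25% → €328,000 × 3.25% × 59/365 = €1,723.1233
Total = €6,810.2685

€6,810.27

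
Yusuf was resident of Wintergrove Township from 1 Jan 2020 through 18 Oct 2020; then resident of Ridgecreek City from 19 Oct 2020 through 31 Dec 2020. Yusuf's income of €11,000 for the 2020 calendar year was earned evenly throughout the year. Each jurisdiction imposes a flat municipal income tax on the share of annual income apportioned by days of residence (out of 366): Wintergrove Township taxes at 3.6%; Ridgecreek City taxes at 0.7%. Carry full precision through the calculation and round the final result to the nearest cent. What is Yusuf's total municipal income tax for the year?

Wintergrove Township, 1 Jan – 18 Oct 2020: 292 days → €11,000 × 3.6% × 292/366 = €315.9344
Ridgecreek City, 19 Oct – 31 Dec 2020: 74 days → €11,000 × 0.7% × 74/366 = €15.5683
Total = €331.5027

€331.50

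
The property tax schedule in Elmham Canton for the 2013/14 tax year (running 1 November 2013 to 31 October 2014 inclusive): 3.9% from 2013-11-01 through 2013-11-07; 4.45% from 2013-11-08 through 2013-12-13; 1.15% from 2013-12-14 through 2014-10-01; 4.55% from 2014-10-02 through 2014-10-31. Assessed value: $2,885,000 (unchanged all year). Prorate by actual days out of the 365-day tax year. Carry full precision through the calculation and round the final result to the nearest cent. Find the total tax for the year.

2013-11-01 to 2013-11-07: 7 days at 3.9% → $2,885,000 × 3.9% × 7/365 = $2,157.8219
2013-11-08 to 2013-12-13: 36 days at 4.45% → $2,885,000 × 4.45% × 36/365 = $12,662.3836
2013-12-14 to 2014-10-01: 292 days at 1.15% → $2,885,000 × 1.15% × 292/365 = $26,542.0000
2014-10-02 to 2014-10-31: 30 days at 4.55% → $2,885,000 × 4.55% × 30/365 = $10,789.1096
Total = $52,151.3151

$52,151.32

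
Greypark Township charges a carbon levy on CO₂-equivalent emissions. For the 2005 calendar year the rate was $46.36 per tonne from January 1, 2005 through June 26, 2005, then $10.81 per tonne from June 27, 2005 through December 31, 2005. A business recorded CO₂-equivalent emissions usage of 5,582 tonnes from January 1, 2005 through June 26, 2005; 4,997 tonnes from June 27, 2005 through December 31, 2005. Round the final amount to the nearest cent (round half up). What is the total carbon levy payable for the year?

January 1 – June 26, 2005: 5,582 tonnes at $46.36/tonne → $258,781.52
June 27 – December 31, 2005: 4,997 tonnes at $10.81/tonne → $54,017.57

$312,799.09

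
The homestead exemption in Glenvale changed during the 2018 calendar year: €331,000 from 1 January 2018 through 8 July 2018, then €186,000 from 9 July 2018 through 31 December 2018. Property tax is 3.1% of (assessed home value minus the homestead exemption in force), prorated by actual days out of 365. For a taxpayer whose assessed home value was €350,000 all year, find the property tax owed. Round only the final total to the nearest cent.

€2,756.45

1 January – 8 July 2018: 189 days, exemption €331,000 → (€350,000 − €331,000) × 3.1% × 189/365 = €304.9890
9 July – 31 December 2018: 176 days, exemption €186,000 → (€350,000 − €186,000) × 3.1% × 176/365 = €2,451.4630
Total = €2,756.4521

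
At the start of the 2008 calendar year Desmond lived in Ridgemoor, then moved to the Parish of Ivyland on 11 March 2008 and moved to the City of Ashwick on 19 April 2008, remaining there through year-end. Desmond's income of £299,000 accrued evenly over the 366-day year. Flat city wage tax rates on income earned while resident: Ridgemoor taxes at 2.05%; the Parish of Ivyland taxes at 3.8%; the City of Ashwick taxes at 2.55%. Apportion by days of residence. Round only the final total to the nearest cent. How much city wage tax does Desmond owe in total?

Ridgemoor, 1 January – 10 March 2008: 70 days → £299,000 × 2.05% × 70/366 = £1,172.3087
The Parish of Ivyland, 11 March – 18 April 2008: 39 days → £299,000 × 3.8% × 39/366 = £1,210.7049
The City of Ashwick, 19 April – 31 December 2008: 257 days → £299,000 × 2.55% × 257/366 = £5,353.8156
Total = £7,736.8292

£7,736.83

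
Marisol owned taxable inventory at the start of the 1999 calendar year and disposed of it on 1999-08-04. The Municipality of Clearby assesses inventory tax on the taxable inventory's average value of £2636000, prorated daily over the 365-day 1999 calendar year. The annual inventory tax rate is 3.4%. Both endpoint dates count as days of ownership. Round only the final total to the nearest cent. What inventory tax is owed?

£53037.76

Days held (1999-01-01 to 1999-08-04): 216 out of 365
Tax = £2636000 × 3.4% × 216/365 = £53037.7644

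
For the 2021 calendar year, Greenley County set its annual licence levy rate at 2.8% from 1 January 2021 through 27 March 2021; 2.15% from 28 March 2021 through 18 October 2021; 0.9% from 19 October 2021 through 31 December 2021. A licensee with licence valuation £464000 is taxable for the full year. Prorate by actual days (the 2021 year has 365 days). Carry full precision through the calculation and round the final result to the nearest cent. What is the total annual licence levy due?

£9510.73

1 January – 27 March 2021: 86 days at 2.8% → £464000 × 2.8% × 86/365 = £3061.1288
28 March – 18 October 2021: 205 days at 2.15% → £464000 × 2.15% × 205/365 = £5602.9589
19 October – 31 December 2021: 74 days at 0.9% → £464000 × 0.9% × 74/365 = £846.6411
Total = £9510.7288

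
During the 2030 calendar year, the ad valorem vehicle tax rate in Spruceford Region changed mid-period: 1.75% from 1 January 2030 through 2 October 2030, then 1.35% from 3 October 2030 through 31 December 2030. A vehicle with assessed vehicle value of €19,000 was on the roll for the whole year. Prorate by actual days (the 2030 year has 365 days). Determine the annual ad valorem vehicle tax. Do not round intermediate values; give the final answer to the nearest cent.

€313.76

1 January – 2 October 2030: 275 days at 1.75% → €19,000 × 1.75% × 275/365 = €250.5137
3 October – 31 December 2030: 90 days at 1.35% → €19,000 × 1.35% × 90/365 = €63.2466
Total = €313.7603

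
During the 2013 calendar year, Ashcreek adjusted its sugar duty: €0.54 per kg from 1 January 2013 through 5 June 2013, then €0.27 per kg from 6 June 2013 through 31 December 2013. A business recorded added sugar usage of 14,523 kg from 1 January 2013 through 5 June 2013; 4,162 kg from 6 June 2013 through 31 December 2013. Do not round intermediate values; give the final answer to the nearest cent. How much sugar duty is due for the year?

1 January – 5 June 2013: 14,523 kg at €0.54/kg → €7,842.42
6 June – 31 December 2013: 4,162 kg at €0.27/kg → €1,123.74

€8,966.16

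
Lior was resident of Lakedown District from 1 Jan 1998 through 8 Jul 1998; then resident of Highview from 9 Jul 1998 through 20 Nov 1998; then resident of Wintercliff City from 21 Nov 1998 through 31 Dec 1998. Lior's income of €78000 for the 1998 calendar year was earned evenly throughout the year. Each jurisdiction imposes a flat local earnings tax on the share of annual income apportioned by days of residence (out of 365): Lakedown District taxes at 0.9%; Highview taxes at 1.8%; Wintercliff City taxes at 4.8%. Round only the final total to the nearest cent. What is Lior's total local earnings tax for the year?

€1303.35

Lakedown District, 1 Jan – 8 Jul 1998: 189 days → €78000 × 0.9% × 189/365 = €363.5014
Highview, 9 Jul – 20 Nov 1998: 135 days → €78000 × 1.8% × 135/365 = €519.2877
Wintercliff City, 21 Nov – 31 Dec 1998: 41 days → €78000 × 4.8% × 41/365 = €420.5589
Total = €1303.3479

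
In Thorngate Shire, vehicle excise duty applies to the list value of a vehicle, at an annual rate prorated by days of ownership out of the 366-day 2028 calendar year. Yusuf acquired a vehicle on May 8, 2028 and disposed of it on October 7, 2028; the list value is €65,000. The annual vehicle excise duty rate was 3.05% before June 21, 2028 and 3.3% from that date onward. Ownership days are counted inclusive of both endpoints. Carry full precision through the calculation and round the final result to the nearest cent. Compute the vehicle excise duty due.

May 8 – June 20, 2028: 44 days at 3.05% → €65,000 × 3.05% × 44/366 = €238.3333
June 21 – October 7, 2028: 109 days at 3.3% → €65,000 × 3.3% × 109/366 = €638.8115
Total = €877.1448

€877.14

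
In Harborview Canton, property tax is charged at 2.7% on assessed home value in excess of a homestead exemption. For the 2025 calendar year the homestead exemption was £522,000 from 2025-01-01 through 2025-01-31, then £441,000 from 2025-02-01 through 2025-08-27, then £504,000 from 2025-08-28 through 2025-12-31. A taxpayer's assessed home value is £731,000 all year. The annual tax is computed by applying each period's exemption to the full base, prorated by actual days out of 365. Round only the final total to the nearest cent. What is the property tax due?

2025-01-01 to 2025-01-31: 31 days, exemption £522,000 → (£731,000 − £522,000) × 2.7% × 31/365 = £479.2685
2025-02-01 to 2025-08-27: 208 days, exemption £441,000 → (£731,000 − £441,000) × 2.7% × 208/365 = £4,462.0274
2025-08-28 to 2025-12-31: 126 days, exemption £504,000 → (£731,000 − £504,000) × 2.7% × 126/365 = £2,115.7644
Total = £7,057.0603

£7,057.06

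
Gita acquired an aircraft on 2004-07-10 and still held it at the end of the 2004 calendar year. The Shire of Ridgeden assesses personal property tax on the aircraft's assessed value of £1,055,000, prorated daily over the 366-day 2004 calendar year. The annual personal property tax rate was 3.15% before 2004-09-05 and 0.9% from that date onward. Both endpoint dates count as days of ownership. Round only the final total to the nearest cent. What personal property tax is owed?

2004-07-10 to 2004-09-04: 57 days at 3.15% → £1,055,000 × 3.15% × 57/366 = £5,175.5533
2004-09-05 to 2004-12-31: 118 days at 0.9% → £1,055,000 × 0.9% × 118/366 = £3,061.2295
Total = £8,236.7828

£8,236.78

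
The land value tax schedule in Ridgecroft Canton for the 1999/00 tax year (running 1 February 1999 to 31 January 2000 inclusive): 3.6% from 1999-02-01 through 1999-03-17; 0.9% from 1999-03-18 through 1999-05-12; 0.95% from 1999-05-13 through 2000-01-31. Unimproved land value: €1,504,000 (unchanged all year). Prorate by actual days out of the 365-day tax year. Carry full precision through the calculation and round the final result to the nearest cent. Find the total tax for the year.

€19,086.38

1999-02-01 to 1999-03-17: 45 days at 3.6% → €1,504,000 × 3.6% × 45/365 = €6,675.2877
1999-03-18 to 1999-05-12: 56 days at 0.9% → €1,504,000 × 0.9% × 56/365 = €2,076.7562
1999-05-13 to 2000-01-31: 264 days at 0.95% → €1,504,000 × 0.95% × 264/365 = €10,334.3342
Total = €19,086.3781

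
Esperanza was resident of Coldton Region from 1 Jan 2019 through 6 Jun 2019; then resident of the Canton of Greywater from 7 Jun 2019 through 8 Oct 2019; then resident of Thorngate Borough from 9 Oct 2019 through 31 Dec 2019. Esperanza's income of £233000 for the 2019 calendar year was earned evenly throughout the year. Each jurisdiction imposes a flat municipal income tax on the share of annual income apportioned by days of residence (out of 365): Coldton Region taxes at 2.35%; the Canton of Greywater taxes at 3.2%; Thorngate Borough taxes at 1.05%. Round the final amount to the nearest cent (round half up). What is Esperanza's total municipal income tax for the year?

£5451.24

Coldton Region, 1 Jan – 6 Jun 2019: 157 days → £233000 × 2.35% × 157/365 = £2355.2151
The Canton of Greywater, 7 Jun – 8 Oct 2019: 124 days → £233000 × 3.2% × 124/365 = £2532.9973
Thorngate Borough, 9 Oct – 31 Dec 2019: 84 days → £233000 × 1.05% × 84/365 = £563.0301
Total = £5451.2425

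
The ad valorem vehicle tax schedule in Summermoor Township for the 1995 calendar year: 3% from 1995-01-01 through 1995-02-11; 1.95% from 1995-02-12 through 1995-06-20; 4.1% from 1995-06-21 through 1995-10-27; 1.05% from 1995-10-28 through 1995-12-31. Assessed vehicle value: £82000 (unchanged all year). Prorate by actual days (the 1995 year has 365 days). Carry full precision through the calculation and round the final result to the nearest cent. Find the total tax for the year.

1995-01-01 to 1995-02-11: 42 days at 3% → £82000 × 3% × 42/365 = £283.0685
1995-02-12 to 1995-06-20: 129 days at 1.95% → £82000 × 1.95% × 129/365 = £565.1260
1995-06-21 to 1995-10-27: 129 days at 4.1% → £82000 × 4.1% × 129/365 = £1188.2137
1995-10-28 to 1995-12-31: 65 days at 1.05% → £82000 × 1.05% × 65/365 = £153.3288
Total = £2189.7370

£2189.74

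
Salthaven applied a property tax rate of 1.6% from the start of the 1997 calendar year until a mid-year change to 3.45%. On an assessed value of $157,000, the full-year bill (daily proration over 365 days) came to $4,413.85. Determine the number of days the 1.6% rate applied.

126 days

Let d = days at the first rate; then 365 − d days at the second rate.
$157,000 × [1.6%·d + 3.45%·(365−d)] / 365 = $4,413.85
Solving gives d = 126, so the new rate took effect on 7 May 1997.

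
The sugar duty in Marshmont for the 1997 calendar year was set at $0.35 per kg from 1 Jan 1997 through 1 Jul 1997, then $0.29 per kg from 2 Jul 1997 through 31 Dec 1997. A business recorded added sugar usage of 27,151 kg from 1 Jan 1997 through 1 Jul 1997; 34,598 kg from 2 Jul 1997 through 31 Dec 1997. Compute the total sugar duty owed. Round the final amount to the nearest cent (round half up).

1 Jan – 1 Jul 1997: 27,151 kg at $0.35/kg → $9,502.85
2 Jul – 31 Dec 1997: 34,598 kg at $0.29/kg → $10,033.42

$19,536.27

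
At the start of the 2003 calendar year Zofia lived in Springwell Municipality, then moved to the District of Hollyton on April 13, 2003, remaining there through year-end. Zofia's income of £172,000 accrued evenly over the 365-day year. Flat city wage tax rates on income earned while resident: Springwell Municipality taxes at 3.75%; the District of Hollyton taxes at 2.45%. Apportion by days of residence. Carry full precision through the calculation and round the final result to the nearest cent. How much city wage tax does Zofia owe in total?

£4,838.85

Springwell Municipality, January 1 – April 12, 2003: 102 days → £172,000 × 3.75% × 102/365 = £1,802.4658
The District of Hollyton, April 13 – December 31, 2003: 263 days → £172,000 × 2.45% × 263/365 = £3,036.3890
Total = £4,838.8548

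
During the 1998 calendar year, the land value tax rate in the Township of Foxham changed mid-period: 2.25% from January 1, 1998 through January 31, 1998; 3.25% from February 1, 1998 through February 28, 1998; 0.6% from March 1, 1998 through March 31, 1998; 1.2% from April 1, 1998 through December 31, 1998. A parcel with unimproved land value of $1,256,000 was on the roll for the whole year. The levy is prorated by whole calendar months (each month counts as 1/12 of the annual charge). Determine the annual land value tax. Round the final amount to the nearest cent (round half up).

January 1 – January 31, 1998: 1 month at 2.25% → $1,256,000 × 2.25% × 1/12 = $2,355.0000
February 1 – February 28, 1998: 1 month at 3.25% → $1,256,000 × 3.25% × 1/12 = $3,401.6667
March 1 – March 31, 1998: 1 month at 0.6% → $1,256,000 × 0.6% × 1/12 = $628.0000
April 1 – December 31, 1998: 9 months at 1.2% → $1,256,000 × 1.2% × 9/12 = $11,304.0000
Total = $17,688.6667

$17,688.67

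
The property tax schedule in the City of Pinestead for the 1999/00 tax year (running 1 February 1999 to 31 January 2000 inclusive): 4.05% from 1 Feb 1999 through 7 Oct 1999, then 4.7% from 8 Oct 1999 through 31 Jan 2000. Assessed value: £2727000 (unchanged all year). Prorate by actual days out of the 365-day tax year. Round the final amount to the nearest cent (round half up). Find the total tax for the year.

£116076.81

1 Feb – 7 Oct 1999: 249 days at 4.05% → £2727000 × 4.05% × 249/365 = £75343.6479
8 Oct 1999 – 31 Jan 2000: 116 days at 4.7% → £2727000 × 4.7% × 116/365 = £40733.1616
Total = £116076.8096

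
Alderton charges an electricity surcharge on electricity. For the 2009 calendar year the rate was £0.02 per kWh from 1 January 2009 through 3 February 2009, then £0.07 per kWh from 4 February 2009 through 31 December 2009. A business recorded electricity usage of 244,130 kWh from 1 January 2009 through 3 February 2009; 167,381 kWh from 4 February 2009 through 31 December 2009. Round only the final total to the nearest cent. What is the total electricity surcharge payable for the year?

1 January – 3 February 2009: 244,130 kWh at £0.02/kWh → £4,882.60
4 February – 31 December 2009: 167,381 kWh at £0.07/kWh → £11,716.67

£16,599.27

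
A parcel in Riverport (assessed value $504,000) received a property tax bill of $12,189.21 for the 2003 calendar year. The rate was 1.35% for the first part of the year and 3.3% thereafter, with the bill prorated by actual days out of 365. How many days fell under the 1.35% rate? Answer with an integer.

165 days

Let d = days at the first rate; then 365 − d days at the second rate.
$504,000 × [1.35%·d + 3.3%·(365−d)] / 365 = $12,189.21
Solving gives d = 165, so the new rate took effect on June 15, 2003.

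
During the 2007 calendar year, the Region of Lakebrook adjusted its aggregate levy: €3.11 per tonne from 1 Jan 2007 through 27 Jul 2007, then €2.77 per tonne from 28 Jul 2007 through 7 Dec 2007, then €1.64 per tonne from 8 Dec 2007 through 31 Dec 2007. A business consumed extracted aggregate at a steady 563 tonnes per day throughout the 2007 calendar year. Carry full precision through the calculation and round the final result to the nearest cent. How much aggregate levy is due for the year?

€593,767.95

1 Jan – 27 Jul 2007: 208 days × 563 tonnes/day = 117,104 tonnes at €3.11/tonne → €364,193.44
28 Jul – 7 Dec 2007: 133 days × 563 tonnes/day = 74,879 tonnes at €2.77/tonne → €207,414.83
8 Dec – 31 Dec 2007: 24 days × 563 tonnes/day = 13,512 tonnes at €1.64/tonne → €22,159.68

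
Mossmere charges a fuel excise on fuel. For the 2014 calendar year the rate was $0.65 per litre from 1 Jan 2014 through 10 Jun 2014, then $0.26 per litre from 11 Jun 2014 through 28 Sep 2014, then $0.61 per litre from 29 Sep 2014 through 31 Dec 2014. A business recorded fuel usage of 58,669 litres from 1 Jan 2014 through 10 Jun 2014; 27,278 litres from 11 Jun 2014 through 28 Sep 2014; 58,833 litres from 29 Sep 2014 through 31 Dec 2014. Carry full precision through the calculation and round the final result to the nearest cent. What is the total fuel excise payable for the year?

1 Jan – 10 Jun 2014: 58,669 litres at $0.65/litre → $38,134.85
11 Jun – 28 Sep 2014: 27,278 litres at $0.26/litre → $7,092.28
29 Sep – 31 Dec 2014: 58,833 litres at $0.61/litre → $35,888.13

$81,115.26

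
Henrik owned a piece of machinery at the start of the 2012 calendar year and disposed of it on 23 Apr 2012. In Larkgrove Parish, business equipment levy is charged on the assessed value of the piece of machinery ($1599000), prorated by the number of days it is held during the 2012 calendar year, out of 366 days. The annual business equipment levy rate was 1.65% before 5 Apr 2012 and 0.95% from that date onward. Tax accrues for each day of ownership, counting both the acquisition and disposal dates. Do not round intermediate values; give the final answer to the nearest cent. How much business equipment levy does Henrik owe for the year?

$7636.75

1 Jan – 4 Apr 2012: 95 days at 1.65% → $1599000 × 1.65% × 95/366 = $6848.1762
5 Apr – 23 Apr 2012: 19 days at 0.95% → $1599000 × 0.95% × 19/366 = $788.5779
Total = $7636.7541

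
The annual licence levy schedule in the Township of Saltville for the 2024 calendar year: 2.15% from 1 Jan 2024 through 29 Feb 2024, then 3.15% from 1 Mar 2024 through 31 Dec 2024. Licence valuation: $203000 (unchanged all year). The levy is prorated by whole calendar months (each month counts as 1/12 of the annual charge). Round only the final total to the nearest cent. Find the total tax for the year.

1 Jan – 29 Feb 2024: 2 months at 2.15% → $203000 × 2.15% × 2/12 = $727.4167
1 Mar – 31 Dec 2024: 10 months at 3.15% → $203000 × 3.15% × 10/12 = $5328.7500
Total = $6056.1667

$6056.17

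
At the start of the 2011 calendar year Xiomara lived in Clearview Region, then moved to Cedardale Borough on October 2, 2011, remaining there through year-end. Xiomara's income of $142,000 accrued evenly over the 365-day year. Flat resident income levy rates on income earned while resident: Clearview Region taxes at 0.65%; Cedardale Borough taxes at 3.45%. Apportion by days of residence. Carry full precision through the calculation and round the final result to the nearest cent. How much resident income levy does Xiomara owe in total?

$1,914.28

Clearview Region, January 1 – October 1, 2011: 274 days → $142,000 × 0.65% × 274/365 = $692.8822
Cedardale Borough, October 2 – December 31, 2011: 91 days → $142,000 × 3.45% × 91/365 = $1,221.3945
Total = $1,914.2767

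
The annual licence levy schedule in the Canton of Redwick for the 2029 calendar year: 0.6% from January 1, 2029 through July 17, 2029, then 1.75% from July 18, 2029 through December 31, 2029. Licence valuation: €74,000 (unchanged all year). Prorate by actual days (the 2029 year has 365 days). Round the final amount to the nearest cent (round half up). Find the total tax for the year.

January 1 – July 17, 2029: 198 days at 0.6% → €74,000 × 0.6% × 198/365 = €240.8548
July 18 – December 31, 2029: 167 days at 1.75% → €74,000 × 1.75% × 167/365 = €592.5068
Total = €833.3616

€833.36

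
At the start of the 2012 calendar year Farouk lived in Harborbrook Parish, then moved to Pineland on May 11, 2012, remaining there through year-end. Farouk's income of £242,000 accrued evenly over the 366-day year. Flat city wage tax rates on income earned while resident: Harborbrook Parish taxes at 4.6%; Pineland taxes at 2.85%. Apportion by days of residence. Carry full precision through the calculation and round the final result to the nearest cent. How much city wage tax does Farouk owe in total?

£8,412.81

Harborbrook Parish, January 1 – May 10, 2012: 131 days → £242,000 × 4.6% × 131/366 = £3,984.4044
Pineland, May 11 – December 31, 2012: 235 days → £242,000 × 2.85% × 235/366 = £4,428.4016
Total = £8,412.8060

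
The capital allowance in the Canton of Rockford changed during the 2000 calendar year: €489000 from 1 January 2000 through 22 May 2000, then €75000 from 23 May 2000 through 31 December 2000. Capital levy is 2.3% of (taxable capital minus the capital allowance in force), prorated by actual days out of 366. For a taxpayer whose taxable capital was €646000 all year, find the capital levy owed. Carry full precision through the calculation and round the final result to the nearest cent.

1 January – 22 May 2000: 143 days, exemption €489000 → (€646000 − €489000) × 2.3% × 143/366 = €1410.8552
23 May – 31 December 2000: 223 days, exemption €75000 → (€646000 − €75000) × 2.3% × 223/366 = €8001.8005
Total = €9412.6557

€9412.66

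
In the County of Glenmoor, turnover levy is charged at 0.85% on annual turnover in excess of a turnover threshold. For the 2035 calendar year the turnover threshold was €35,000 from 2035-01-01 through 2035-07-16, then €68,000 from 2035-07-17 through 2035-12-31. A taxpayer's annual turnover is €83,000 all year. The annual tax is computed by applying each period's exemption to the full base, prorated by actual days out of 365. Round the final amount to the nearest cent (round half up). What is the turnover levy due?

2035-01-01 to 2035-07-16: 197 days, exemption €35,000 → (€83,000 − €35,000) × 0.85% × 197/365 = €220.2082
2035-07-17 to 2035-12-31: 168 days, exemption €68,000 → (€83,000 − €68,000) × 0.85% × 168/365 = €58.6849
Total = €278.8932

€278.89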